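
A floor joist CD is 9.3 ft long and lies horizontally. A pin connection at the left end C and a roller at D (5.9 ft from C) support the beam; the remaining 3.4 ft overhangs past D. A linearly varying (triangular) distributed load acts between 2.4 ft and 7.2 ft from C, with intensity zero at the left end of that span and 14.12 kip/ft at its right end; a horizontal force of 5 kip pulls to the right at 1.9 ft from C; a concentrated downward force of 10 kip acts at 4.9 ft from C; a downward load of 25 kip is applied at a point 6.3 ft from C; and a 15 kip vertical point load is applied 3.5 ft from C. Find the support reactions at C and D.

Resultant of the triangular load: ½ × 14.12 × 4.8 = 33.888 kip, acting at 5.6 ft from C (one-third of the span from the peak).
ΣM about C: D_y·5.9 − (½·14.12·4.8)·5.6 − 10·4.9 − 25·6.3 − 15·3.5 = 0 → D_y = 448.7728/5.9 = 76.0632 ≈ 76.06 kip.
ΣF_y = 0: C_y + 76.0632 − ½·14.12·4.8 − 10 − 25 − 15 = 0 → C_y = 7.825 kip.
ΣF_x = 0: C_x + 5 = 0 → C_x = -5.000 kip.

C_x = -5.000 kip, C_y = 7.825 kip, D_y = 76.06 kip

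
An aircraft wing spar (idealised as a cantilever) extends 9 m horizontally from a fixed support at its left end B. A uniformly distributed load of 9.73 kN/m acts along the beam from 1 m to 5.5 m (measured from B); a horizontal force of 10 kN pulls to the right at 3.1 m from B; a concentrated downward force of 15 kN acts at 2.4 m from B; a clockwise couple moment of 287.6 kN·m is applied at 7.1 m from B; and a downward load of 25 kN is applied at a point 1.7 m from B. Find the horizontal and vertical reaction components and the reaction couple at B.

B_x = -10.00 kN, B_y = 83.78 kN, M_B = 508.4 kN·m

Resultant of the distributed load: 9.73 × 4.5 = 43.785 kN at 3.25 m from B.
ΣF_x = 0: B_x + 10 = 0 → B_x = -10.00 kN.
ΣF_y = 0: B_y − 9.73·4.5 − 15 − 25 = 0 → B_y = 83.78 kN.
ΣM about B: M_B − (9.73·4.5)·3.25 − 15·2.4 − 287.6 − 25·1.7 = 0 → M_B = 508.4 kN·m.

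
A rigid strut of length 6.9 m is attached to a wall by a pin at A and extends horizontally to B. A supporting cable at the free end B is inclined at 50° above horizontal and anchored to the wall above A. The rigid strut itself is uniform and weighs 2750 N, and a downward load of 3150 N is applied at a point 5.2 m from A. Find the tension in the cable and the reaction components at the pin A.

T = 4894 N, A_x = 3146 N, A_y = 2151 N

ΣM about A: T·sin50°·6.9 − 2750·3.45 − 3150·5.2 = 0 → T = 25867.5/(6.9·0.766044) = 4893.86 ≈ 4894 N.
ΣF_x = 0: A_x − T·cos50° = 0 → A_x = 4893.86 × 0.642788 = 3146 N.
ΣF_y = 0: A_y + T·sin50° − 2750 − 3150 = 0 → A_y = 5900 − 4893.86 × 0.766044 = 2151 N.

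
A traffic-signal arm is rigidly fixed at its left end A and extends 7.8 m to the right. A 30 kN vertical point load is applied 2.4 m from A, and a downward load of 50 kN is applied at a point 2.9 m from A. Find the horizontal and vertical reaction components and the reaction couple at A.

A_x = 0, A_y = 80.00 kN, M_A = 217.0 kN·m

ΣF_x = 0: A_x = 0.
ΣF_y = 0: A_y − 30 − 50 = 0 → A_y = 80.00 kN.
ΣM about A: M_A − 30·2.4 − 50·2.9 = 0 → M_A = 217.0 kN·m.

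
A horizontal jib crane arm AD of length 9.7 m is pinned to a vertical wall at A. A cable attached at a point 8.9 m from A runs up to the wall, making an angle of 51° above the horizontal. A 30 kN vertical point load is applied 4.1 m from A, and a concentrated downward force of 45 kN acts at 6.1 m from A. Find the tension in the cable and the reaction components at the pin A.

ΣM about A: T·sin51°·8.9 − 30·4.1 − 45·6.1 = 0 → T = 397.5/(8.9·0.777146) = 57.4704 ≈ 57.47 kN.
ΣF_x = 0: A_x − T·cos51° = 0 → A_x = 57.4704 × 0.62932 = 36.17 kN.
ΣF_y = 0: A_y + T·sin51° − 30 − 45 = 0 → A_y = 75 − 57.4704 × 0.777146 = 30.34 kN.

T = 57.47 kN, A_x = 36.17 kN, A_y = 30.34 kN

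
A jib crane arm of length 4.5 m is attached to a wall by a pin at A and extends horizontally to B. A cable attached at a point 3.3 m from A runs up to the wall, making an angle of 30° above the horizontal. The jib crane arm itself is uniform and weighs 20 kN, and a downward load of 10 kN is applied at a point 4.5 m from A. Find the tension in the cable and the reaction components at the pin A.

ΣM about A: T·sin30°·3.3 − 20·2.25 − 10·4.5 = 0 → T = 90/(3.3·0.5) = 54.5455 ≈ 54.55 kN.
ΣF_x = 0: A_x − T·cos30° = 0 → A_x = 54.5455 × 0.866025 = 47.24 kN.
ΣF_y = 0: A_y + T·sin30° − 20 − 10 = 0 → A_y = 30 − 54.5455 × 0.5 = 2.727 kN.

T = 54.55 kN, A_x = 47.24 kN, A_y = 2.727 kN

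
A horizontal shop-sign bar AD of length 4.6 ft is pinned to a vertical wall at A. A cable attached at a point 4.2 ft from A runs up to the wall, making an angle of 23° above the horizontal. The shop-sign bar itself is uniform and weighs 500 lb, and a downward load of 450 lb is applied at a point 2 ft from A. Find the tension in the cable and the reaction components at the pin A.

T = 1249 lb, A_x = 1150 lb, A_y = 461.9 lb

ΣM about A: T·sin23°·4.2 − 500·2.3 − 450·2 = 0 → T = 2050/(4.2·0.390731) = 1249.18 ≈ 1249 lb.
ΣF_x = 0: A_x − T·cos23° = 0 → A_x = 1249.18 × 0.920505 = 1150 lb.
ΣF_y = 0: A_y + T·sin23° − 500 − 450 = 0 → A_y = 950 − 1249.18 × 0.390731 = 461.9 lb.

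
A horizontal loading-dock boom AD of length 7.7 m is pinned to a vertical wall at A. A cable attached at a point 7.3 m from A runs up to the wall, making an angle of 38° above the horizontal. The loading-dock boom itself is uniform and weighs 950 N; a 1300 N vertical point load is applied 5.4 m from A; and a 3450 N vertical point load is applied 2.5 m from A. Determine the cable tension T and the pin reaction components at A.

ΣM about A: T·sin38°·7.3 − 950·3.85 − 1300·5.4 − 3450·2.5 = 0 → T = 19302.5/(7.3·0.615661) = 4294.86 ≈ 4295 N.
ΣF_x = 0: A_x − T·cos38° = 0 → A_x = 4294.86 × 0.788011 = 3384 N.
ΣF_y = 0: A_y + T·sin38° − 950 − 1300 − 3450 = 0 → A_y = 5700 − 4294.86 × 0.615661 = 3056 N.

T = 4295 N, A_x = 3384 N, A_y = 3056 N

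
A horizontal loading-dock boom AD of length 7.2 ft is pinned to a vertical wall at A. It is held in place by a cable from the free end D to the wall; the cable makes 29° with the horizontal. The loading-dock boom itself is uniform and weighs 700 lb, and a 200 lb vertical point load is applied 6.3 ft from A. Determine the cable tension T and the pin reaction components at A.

ΣM about A: T·sin29°·7.2 − 700·3.6 − 200·6.3 = 0 → T = 3780/(7.2·0.48481) = 1082.9 ≈ 1083 lb.
ΣF_x = 0: A_x − T·cos29° = 0 → A_x = 1082.9 × 0.87462 = 947.1 lb.
ΣF_y = 0: A_y + T·sin29° − 700 − 200 = 0 → A_y = 900 − 1082.9 × 0.48481 = 375.0 lb.

T = 1083 lb, A_x = 947.1 lb, A_y = 375.0 lb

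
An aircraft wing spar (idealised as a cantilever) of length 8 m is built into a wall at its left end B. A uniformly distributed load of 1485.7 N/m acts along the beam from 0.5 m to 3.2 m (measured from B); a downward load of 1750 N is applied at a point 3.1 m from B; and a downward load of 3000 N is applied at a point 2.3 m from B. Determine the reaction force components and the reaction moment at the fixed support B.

B_x = 0, B_y = 8761 N, M_B = 19750 N·m

Resultant of the distributed load: 1485.7 × 2.7 = 4011.39 N at 1.85 m from B.
ΣF_x = 0: B_x = 0.
ΣF_y = 0: B_y − 1485.7·2.7 − 1750 − 3000 = 0 → B_y = 8761 N.
ΣM about B: M_B − (1485.7·2.7)·1.85 − 1750·3.1 − 3000·2.3 = 0 → M_B = 19750 N·m.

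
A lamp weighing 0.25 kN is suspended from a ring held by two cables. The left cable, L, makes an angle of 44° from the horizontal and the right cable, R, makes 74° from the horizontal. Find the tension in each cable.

ΣF_x = 0: −T_L·cos44° + T_R·cos74° = 0 → T_R = 2.60973·T_L.
ΣF_y = 0: T_L·sin44° + T_R·sin74° = 0.25.
Substitute: T_L·(0.694658 + 2.60973·0.961262) = 0.25 → T_L = 0.0780447 ≈ 0.07804 kN.
Then T_R = 2.60973 × 0.0780447 = 0.2037 kN.

T_L = 0.07804 kN, T_R = 0.2037 kN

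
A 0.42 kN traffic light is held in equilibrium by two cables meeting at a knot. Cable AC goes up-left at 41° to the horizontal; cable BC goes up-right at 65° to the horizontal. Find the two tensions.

ΣF_x = 0: −T_AC·cos41° + T_BC·cos65° = 0 → T_BC = 1.7858·T_AC.
ΣF_y = 0: T_AC·sin41° + T_BC·sin65° = 0.42.
Substitute: T_AC·(0.656059 + 1.7858·0.906308) = 0.42 → T_AC = 0.184652 ≈ 0.1847 kN.
Then T_BC = 1.7858 × 0.184652 = 0.3298 kN.

T_AC = 0.1847 kN, T_BC = 0.3298 kN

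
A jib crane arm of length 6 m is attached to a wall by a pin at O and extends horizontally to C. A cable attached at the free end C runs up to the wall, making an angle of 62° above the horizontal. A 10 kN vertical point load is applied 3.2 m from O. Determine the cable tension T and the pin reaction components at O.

ΣM about O: T·sin62°·6 − 10·3.2 = 0 → T = 32/(6·0.882948) = 6.04037 ≈ 6.040 kN.
ΣF_x = 0: O_x − T·cos62° = 0 → O_x = 6.04037 × 0.469472 = 2.836 kN.
ΣF_y = 0: O_y + T·sin62° − 10 = 0 → O_y = 10 − 6.04037 × 0.882948 = 4.667 kN.

T = 6.040 kN, O_x = 2.836 kN, O_y = 4.667 kN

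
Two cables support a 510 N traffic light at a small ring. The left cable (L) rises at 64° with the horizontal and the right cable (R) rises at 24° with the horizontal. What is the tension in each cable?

ΣF_x = 0: −T_L·cos64° + T_R·cos24° = 0 → T_R = 0.479857·T_L.
ΣF_y = 0: T_L·sin64° + T_R·sin24° = 510.
Substitute: T_L·(0.898794 + 0.479857·0.406737) = 510 → T_L = 466.192 ≈ 466.2 N.
Then T_R = 0.479857 × 466.192 = 223.7 N.

T_L = 466.2 N, T_R = 223.7 N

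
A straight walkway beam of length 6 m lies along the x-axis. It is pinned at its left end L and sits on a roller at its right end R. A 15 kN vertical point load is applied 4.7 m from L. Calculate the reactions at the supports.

Taking moments about L: R_y·6 − 15·4.7 = 0 → R_y = 70.5/6 = 11.75 kN.
ΣF_y = 0: L_y + 11.75 − 15 = 0 → L_y = 3.250 kN.
ΣF_x = 0: no horizontal applied forces, so L_x = 0.

L_x = 0, L_y = 3.250 kN, R_y = 11.75 kN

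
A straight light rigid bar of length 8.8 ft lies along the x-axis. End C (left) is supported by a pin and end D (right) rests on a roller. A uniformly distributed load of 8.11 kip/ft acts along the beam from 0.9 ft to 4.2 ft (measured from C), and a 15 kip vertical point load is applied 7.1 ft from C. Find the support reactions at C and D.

Resultant of the distributed load: 8.11 × 3.3 = 26.763 kip at 2.55 ft from C.
ΣM about C: D_y·8.8 − (8.11·3.3)·2.55 − 15·7.1 = 0 → D_y = 174.74565/8.8 = 19.8575 ≈ 19.86 kip.
ΣF_y = 0: C_y + 19.8575 − 8.11·3.3 − 15 = 0 → C_y = 21.91 kip.
ΣF_x = 0: no horizontal applied forces, so C_x = 0.

C_x = 0, C_y = 21.91 kip, D_y = 19.86 kip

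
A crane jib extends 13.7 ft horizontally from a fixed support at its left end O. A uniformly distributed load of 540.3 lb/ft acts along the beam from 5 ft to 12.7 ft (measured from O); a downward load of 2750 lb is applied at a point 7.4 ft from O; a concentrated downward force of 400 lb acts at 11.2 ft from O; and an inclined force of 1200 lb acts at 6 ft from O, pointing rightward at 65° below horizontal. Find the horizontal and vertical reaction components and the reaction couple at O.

Resultant of the distributed load: 540.3 × 7.7 = 4160.31 lb at 8.85 ft from O.
ΣF_x = 0: O_x + 1200·cos65° = 0 → O_x = -507.1 lb.
ΣF_y = 0: O_y − 540.3·7.7 − 2750 − 400 − 1200·sin65° = 0 → O_y = 8398 lb.
ΣM about O: M_O − (540.3·7.7)·8.85 − 2750·7.4 − 400·11.2 − 1200·sin65°·6 = 0 → M_O = 68170 lb·ft.

O_x = -507.1 lb, O_y = 8398 lb, M_O = 68170 lb·ft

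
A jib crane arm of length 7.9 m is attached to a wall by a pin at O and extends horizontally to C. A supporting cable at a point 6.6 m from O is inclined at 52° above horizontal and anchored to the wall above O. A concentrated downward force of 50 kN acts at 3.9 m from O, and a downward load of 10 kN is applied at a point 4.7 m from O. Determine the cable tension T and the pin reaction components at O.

T = 46.53 kN, O_x = 28.65 kN, O_y = 23.33 kN

ΣM about O: T·sin52°·6.6 − 50·3.9 − 10·4.7 = 0 → T = 242/(6.6·0.788011) = 46.5307 ≈ 46.53 kN.
ΣF_x = 0: O_x − T·cos52° = 0 → O_x = 46.5307 × 0.615661 = 28.65 kN.
ΣF_y = 0: O_y + T·sin52° − 50 − 10 = 0 → O_y = 60 − 46.5307 × 0.788011 = 23.33 kN.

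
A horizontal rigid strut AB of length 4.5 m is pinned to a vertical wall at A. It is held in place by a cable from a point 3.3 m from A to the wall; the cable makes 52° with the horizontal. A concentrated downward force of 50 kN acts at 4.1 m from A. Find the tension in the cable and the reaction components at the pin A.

T = 78.83 kN, A_x = 48.53 kN, A_y = -12.12 kN

ΣM about A: T·sin52°·3.3 − 50·4.1 = 0 → T = 205/(3.3·0.788011) = 78.8329 ≈ 78.83 kN.
ΣF_x = 0: A_x − T·cos52° = 0 → A_x = 78.8329 × 0.615661 = 48.53 kN.
ΣF_y = 0: A_y + T·sin52° − 50 = 0 → A_y = 50 − 78.8329 × 0.788011 = -12.12 kN.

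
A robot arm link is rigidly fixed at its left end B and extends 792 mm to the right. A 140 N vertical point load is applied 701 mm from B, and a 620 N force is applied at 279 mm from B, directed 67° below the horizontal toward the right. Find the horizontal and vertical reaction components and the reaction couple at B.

B_x = -242.3 N, B_y = 710.7 N, M_B = 257400 N·mm

ΣF_x = 0: B_x + 620·cos67° = 0 → B_x = -242.3 N.
ΣF_y = 0: B_y − 140 − 620·sin67° = 0 → B_y = 710.7 N.
ΣM about B: M_B − 140·701 − 620·sin67°·279 = 0 → M_B = 257400 N·mm.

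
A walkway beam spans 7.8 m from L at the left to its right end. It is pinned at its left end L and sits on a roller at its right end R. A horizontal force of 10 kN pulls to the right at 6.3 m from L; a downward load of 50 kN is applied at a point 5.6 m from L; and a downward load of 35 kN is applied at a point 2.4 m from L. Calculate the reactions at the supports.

Taking moments about L: R_y·7.8 − 50·5.6 − 35·2.4 = 0 → R_y = 364/7.8 = 46.6667 ≈ 46.67 kN.
ΣF_y = 0: L_y + 46.6667 − 50 − 35 = 0 → L_y = 38.33 kN.
ΣF_x = 0: L_x + 10 = 0 → L_x = -10.00 kN.

L_x = -10.00 kN, L_y = 38.33 kN, R_y = 46.67 kN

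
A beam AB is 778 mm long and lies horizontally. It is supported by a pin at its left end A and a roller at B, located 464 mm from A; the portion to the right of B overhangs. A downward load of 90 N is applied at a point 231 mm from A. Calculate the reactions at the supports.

ΣM about A: B_y·464 − 90·231 = 0 → B_y = 20790/464 = 44.806 ≈ 44.81 N.
ΣF_y = 0: A_y + 44.806 − 90 = 0 → A_y = 45.19 N.
ΣF_x = 0: no horizontal applied forces, so A_x = 0.

A_x = 0, A_y = 45.19 N, B_y = 44.81 N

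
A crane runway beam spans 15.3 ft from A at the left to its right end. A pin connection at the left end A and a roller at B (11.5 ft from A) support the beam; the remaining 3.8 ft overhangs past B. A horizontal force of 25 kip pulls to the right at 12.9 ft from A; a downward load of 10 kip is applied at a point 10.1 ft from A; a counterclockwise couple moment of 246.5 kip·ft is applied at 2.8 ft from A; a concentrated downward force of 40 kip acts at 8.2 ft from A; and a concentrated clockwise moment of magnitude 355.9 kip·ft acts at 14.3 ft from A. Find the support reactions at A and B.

Taking moments about A: B_y·11.5 − 10·10.1 + 246.5 − 40·8.2 − 355.9 = 0 → B_y = 538.4/11.5 = 46.8174 ≈ 46.82 kip.
ΣF_y = 0: A_y + 46.8174 − 10 − 40 = 0 → A_y = 3.183 kip.
ΣF_x = 0: A_x + 25 = 0 → A_x = -25.00 kip.

A_x = -25.00 kip, A_y = 3.183 kip, B_y = 46.82 kip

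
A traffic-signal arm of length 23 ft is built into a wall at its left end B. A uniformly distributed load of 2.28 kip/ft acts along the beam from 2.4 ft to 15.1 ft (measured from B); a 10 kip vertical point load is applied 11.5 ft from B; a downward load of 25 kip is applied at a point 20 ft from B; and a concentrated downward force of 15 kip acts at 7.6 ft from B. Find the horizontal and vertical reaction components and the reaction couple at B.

Resultant of the distributed load: 2.28 × 12.7 = 28.956 kip at 8.75 ft from B.
ΣF_x = 0: B_x = 0.
ΣF_y = 0: B_y − 2.28·12.7 − 10 − 25 − 15 = 0 → B_y = 78.96 kip.
ΣM about B: M_B − (2.28·12.7)·8.75 − 10·11.5 − 25·20 − 15·7.6 = 0 → M_B = 982.4 kip·ft.

B_x = 0, B_y = 78.96 kip, M_B = 982.4 kip·ft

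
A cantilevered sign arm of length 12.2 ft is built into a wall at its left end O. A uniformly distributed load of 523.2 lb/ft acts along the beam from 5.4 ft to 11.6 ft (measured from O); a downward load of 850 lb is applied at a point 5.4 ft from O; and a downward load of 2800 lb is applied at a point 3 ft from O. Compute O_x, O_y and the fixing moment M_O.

Resultant of the distributed load: 523.2 × 6.2 = 3243.84 lb at 8.5 ft from O.
ΣF_x = 0: O_x = 0.
ΣF_y = 0: O_y − 523.2·6.2 − 850 − 2800 = 0 → O_y = 6894 lb.
ΣM about O: M_O − (523.2·6.2)·8.5 − 850·5.4 − 2800·3 = 0 → M_O = 40560 lb·ft.

O_x = 0, O_y = 6894 lb, M_O = 40560 lb·ft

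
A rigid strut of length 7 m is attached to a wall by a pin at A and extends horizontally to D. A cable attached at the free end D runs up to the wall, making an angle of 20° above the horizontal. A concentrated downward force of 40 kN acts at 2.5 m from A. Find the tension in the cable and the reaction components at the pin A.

ΣM about A: T·sin20°·7 − 40·2.5 = 0 → T = 100/(7·0.34202) = 41.7687 ≈ 41.77 kN.
ΣF_x = 0: A_x − T·cos20° = 0 → A_x = 41.7687 × 0.939693 = 39.25 kN.
ΣF_y = 0: A_y + T·sin20° − 40 = 0 → A_y = 40 − 41.7687 × 0.34202 = 25.71 kN.

T = 41.77 kN, A_x = 39.25 kN, A_y = 25.71 kN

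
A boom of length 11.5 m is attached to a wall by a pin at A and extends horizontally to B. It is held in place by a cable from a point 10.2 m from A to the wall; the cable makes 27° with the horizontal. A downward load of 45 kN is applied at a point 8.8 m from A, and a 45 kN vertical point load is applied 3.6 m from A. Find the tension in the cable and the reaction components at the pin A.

T = 120.5 kN, A_x = 107.4 kN, A_y = 35.29 kN

ΣM about A: T·sin27°·10.2 − 45·8.8 − 45·3.6 = 0 → T = 558/(10.2·0.45399) = 120.5 kN.
ΣF_x = 0: A_x − T·cos27° = 0 → A_x = 120.5 × 0.891007 = 107.4 kN.
ΣF_y = 0: A_y + T·sin27° − 45 − 45 = 0 → A_y = 90 − 120.5 × 0.45399 = 35.29 kN.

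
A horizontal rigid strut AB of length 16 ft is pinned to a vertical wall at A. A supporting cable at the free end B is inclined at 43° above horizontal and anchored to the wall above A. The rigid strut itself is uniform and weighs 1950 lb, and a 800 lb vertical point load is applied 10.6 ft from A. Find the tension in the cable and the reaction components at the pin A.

T = 2207 lb, A_x = 1614 lb, A_y = 1245 lb

ΣM about A: T·sin43°·16 − 1950·8 − 800·10.6 = 0 → T = 24080/(16·0.681998) = 2206.75 ≈ 2207 lb.
ΣF_x = 0: A_x − T·cos43° = 0 → A_x = 2206.75 × 0.731354 = 1614 lb.
ΣF_y = 0: A_y + T·sin43° − 1950 − 800 = 0 → A_y = 2750 − 2206.75 × 0.681998 = 1245 lb.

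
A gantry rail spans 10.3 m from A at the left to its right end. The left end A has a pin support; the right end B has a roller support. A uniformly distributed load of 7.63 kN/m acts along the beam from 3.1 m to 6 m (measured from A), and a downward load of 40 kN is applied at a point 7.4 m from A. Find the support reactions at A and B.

Resultant of the distributed load: 7.63 × 2.9 = 22.127 kN at 4.55 m from A.
Moments about A: B_y·10.3 − (7.63·2.9)·4.55 − 40·7.4 = 0 → B_y = 396.67785/10.3 = 38.5124 ≈ 38.51 kN.
ΣF_y = 0: A_y + 38.5124 − 7.63·2.9 − 40 = 0 → A_y = 23.61 kN.
ΣF_x = 0: no horizontal applied forces, so A_x = 0.

A_x = 0, A_y = 23.61 kN, B_y = 38.51 kN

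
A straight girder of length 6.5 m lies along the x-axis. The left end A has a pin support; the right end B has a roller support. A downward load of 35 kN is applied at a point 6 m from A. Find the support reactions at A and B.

A_x = 0, A_y = 2.692 kN, B_y = 32.31 kN

Moments about A: B_y·6.5 − 35·6 = 0 → B_y = 210/6.5 = 32.3077 ≈ 32.31 kN.
ΣF_y = 0: A_y + 32.3077 − 35 = 0 → A_y = 2.692 kN.
ΣF_x = 0: no horizontal applied forces, so A_x = 0.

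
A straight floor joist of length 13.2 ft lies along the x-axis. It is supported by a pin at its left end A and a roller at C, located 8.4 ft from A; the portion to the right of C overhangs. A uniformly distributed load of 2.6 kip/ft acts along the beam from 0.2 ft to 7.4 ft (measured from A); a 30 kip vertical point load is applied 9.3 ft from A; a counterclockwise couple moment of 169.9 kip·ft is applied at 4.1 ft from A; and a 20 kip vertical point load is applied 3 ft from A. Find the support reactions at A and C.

A_x = 0, A_y = 40.12 kip, C_y = 28.60 kip

Resultant of the distributed load: 2.6 × 7.2 = 18.72 kip at 3.8 ft from A.
Moments about A: C_y·8.4 − (2.6·7.2)·3.8 − 30·9.3 + 169.9 − 20·3 = 0 → C_y = 240.236/8.4 = 28.5995 ≈ 28.60 kip.
ΣF_y = 0: A_y + 28.5995 − 2.6·7.2 − 30 − 20 = 0 → A_y = 40.12 kip.
ΣF_x = 0: no horizontal applied forces, so A_x = 0.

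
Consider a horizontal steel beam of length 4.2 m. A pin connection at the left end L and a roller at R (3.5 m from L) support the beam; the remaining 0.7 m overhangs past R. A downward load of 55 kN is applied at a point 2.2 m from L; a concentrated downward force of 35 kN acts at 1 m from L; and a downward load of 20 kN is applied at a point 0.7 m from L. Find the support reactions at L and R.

ΣM about L: R_y·3.5 − 55·2.2 − 35·1 − 20·0.7 = 0 → R_y = 170/3.5 = 48.5714 ≈ 48.57 kN.
ΣF_y = 0: L_y + 48.5714 − 55 − 35 − 20 = 0 → L_y = 61.43 kN.
ΣF_x = 0: no horizontal applied forces, so L_x = 0.

L_x = 0, L_y = 61.43 kN, R_y = 48.57 kN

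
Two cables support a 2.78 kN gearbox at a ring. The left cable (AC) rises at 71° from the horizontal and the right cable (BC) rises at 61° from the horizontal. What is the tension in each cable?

ΣF_x = 0: −T_AC·cos71° + T_BC·cos61° = 0 → T_BC = 0.671538·T_AC.
ΣF_y = 0: T_AC·sin71° + T_BC·sin61° = 2.78.
Substitute: T_AC·(0.945519 + 0.671538·0.87462) = 2.78 → T_AC = 1.8136 ≈ 1.814 kN.
Then T_BC = 0.671538 × 1.8136 = 1.218 kN.

T_AC = 1.814 kN, T_BC = 1.218 kN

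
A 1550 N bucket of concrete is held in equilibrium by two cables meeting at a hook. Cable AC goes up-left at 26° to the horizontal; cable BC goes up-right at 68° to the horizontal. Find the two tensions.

T_AC = 582.1 N, T_BC = 1397 N

ΣF_x = 0: −T_AC·cos26° + T_BC·cos68° = 0 → T_BC = 2.3993·T_AC.
ΣF_y = 0: T_AC·sin26° + T_BC·sin68° = 1550.
Substitute: T_AC·(0.438371 + 2.3993·0.927184) = 1550 → T_AC = 582.058 ≈ 582.1 N.
Then T_BC = 2.3993 × 582.058 = 1397 N.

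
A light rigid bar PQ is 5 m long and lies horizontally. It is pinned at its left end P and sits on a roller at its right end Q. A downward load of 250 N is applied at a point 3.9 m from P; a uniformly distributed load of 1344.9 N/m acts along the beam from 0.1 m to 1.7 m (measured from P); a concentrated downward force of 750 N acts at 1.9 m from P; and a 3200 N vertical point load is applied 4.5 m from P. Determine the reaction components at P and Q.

Resultant of the distributed load: 1344.9 × 1.6 = 2151.84 N at 0.9 m from P.
Moments about P: Q_y·5 − 250·3.9 − (1344.9·1.6)·0.9 − 750·1.9 − 3200·4.5 = 0 → Q_y = 18736.656/5 = 3747.33 ≈ 3747 N.
ΣF_y = 0: P_y + 3747.33 − 250 − 1344.9·1.6 − 750 − 3200 = 0 → P_y = 2605 N.
ΣF_x = 0: no horizontal applied forces, so P_x = 0.

P_x = 0, P_y = 2605 N, Q_y = 3747 N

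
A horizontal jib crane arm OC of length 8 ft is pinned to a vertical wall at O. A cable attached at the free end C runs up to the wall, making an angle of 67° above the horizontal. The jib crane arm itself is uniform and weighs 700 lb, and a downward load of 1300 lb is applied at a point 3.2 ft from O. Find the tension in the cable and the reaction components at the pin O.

T = 945.1 lb, O_x = 369.3 lb, O_y = 1130 lb

ΣM about O: T·sin67°·8 − 700·4 − 1300·3.2 = 0 → T = 6960/(8·0.920505) = 945.133 ≈ 945.1 lb.
ΣF_x = 0: O_x − T·cos67° = 0 → O_x = 945.133 × 0.390731 = 369.3 lb.
ΣF_y = 0: O_y + T·sin67° − 700 − 1300 = 0 → O_y = 2000 − 945.133 × 0.920505 = 1130 lb.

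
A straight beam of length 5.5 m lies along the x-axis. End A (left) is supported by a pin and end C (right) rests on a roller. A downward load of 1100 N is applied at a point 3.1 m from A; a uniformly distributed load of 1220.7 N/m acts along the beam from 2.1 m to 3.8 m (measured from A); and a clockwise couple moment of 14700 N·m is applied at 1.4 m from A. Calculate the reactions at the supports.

A_x = 0, A_y = -1231 N, C_y = 4406 N

Resultant of the distributed load: 1220.7 × 1.7 = 2075.19 N at 2.95 m from A.
Taking moments about A: C_y·5.5 − 1100·3.1 − (1220.7·1.7)·2.95 − 14700 = 0 → C_y = 24231.8105/5.5 = 4405.78 ≈ 4406 N.
ΣF_y = 0: A_y + 4405.78 − 1100 − 1220.7·1.7 = 0 → A_y = -1231 N.
ΣF_x = 0: no horizontal applied forces, so A_x = 0.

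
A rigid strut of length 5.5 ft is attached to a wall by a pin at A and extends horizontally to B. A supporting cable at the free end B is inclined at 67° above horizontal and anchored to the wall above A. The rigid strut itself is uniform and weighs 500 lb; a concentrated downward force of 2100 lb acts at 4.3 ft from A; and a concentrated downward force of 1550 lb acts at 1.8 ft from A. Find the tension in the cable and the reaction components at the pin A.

ΣM about A: T·sin67°·5.5 − 500·2.75 − 2100·4.3 − 1550·1.8 = 0 → T = 13195/(5.5·0.920505) = 2606.28 ≈ 2606 lb.
ΣF_x = 0: A_x − T·cos67° = 0 → A_x = 2606.28 × 0.390731 = 1018 lb.
ΣF_y = 0: A_y + T·sin67° − 500 − 2100 − 1550 = 0 → A_y = 4150 − 2606.28 × 0.920505 = 1751 lb.

T = 2606 lb, A_x = 1018 lb, A_y = 1751 lb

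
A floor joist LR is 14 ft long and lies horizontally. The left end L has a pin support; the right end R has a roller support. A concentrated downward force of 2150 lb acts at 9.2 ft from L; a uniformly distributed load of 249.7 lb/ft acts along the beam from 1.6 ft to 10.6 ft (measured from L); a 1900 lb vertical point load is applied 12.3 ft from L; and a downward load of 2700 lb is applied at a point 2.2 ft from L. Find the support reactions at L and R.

L_x = 0, L_y = 4512 lb, R_y = 4486 lb

Resultant of the distributed load: 249.7 × 9 = 2247.3 lb at 6.1 ft from L.
Moments about L: R_y·14 − 2150·9.2 − (249.7·9)·6.1 − 1900·12.3 − 2700·2.2 = 0 → R_y = 62798.53/14 = 4485.61 ≈ 4486 lb.
ΣF_y = 0: L_y + 4485.61 − 2150 − 249.7·9 − 1900 − 2700 = 0 → L_y = 4512 lb.
ΣF_x = 0: no horizontal applied forces, so L_x = 0.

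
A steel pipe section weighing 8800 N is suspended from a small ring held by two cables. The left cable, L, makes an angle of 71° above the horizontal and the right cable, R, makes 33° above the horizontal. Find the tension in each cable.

ΣF_x = 0: −T_L·cos71° + T_R·cos33° = 0 → T_R = 0.388196·T_L.
ΣF_y = 0: T_L·sin71° + T_R·sin33° = 8800.
Substitute: T_L·(0.945519 + 0.388196·0.544639) = 8800 → T_L = 7606.23 ≈ 7606 N.
Then T_R = 0.388196 × 7606.23 = 2953 N.

T_L = 7606 N, T_R = 2953 N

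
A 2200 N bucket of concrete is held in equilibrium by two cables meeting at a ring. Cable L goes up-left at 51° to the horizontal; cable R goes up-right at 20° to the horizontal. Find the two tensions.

ΣF_x = 0: −T_L·cos51° + T_R·cos20° = 0 → T_R = 0.669709·T_L.
ΣF_y = 0: T_L·sin51° + T_R·sin20° = 2200.
Substitute: T_L·(0.777146 + 0.669709·0.34202) = 2200 → T_L = 2186.44 ≈ 2186 N.
Then T_R = 0.669709 × 2186.44 = 1464 N.

T_L = 2186 N, T_R = 1464 N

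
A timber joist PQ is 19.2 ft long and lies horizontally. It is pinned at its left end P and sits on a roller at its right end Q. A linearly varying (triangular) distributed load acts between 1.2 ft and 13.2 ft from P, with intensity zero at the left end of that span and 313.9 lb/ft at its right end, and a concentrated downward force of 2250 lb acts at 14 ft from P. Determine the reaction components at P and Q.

P_x = 0, P_y = 1590 lb, Q_y = 2543 lb

Resultant of the triangular load: ½ × 313.9 × 12 = 1883.4 lb, acting at 9.2 ft from P (one-third of the span from the peak).
ΣM about P: Q_y·19.2 − (½·313.9·12)·9.2 − 2250·14 = 0 → Q_y = 48827.28/19.2 = 2543.09 ≈ 2543 lb.
ΣF_y = 0: P_y + 2543.09 − ½·313.9·12 − 2250 = 0 → P_y = 1590 lb.
ΣF_x = 0: no horizontal applied forces, so P_x = 0.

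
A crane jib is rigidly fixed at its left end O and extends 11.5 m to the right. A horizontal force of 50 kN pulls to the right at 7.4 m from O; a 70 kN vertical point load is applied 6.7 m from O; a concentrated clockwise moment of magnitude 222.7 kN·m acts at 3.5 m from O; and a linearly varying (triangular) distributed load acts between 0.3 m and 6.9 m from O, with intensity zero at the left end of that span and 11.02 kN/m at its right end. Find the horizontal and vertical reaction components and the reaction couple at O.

O_x = -50.00 kN, O_y = 106.4 kN, M_O = 862.6 kN·m

Resultant of the triangular load: ½ × 11.02 × 6.6 = 36.366 kN, acting at 4.7 m from O (one-third of the span from the peak).
ΣF_x = 0: O_x + 50 = 0 → O_x = -50.00 kN.
ΣF_y = 0: O_y − 70 − ½·11.02·6.6 = 0 → O_y = 106.4 kN.
ΣM about O: M_O − 70·6.7 − 222.7 − (½·11.02·6.6)·4.7 = 0 → M_O = 862.6 kN·m.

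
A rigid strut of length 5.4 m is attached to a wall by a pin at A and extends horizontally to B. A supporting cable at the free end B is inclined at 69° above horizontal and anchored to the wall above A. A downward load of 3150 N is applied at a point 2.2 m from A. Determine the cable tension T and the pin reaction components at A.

ΣM about A: T·sin69°·5.4 − 3150·2.2 = 0 → T = 6930/(5.4·0.93358) = 1374.64 ≈ 1375 N.
ΣF_x = 0: A_x − T·cos69° = 0 → A_x = 1374.64 × 0.358368 = 492.6 N.
ΣF_y = 0: A_y + T·sin69° − 3150 = 0 → A_y = 3150 − 1374.64 × 0.93358 = 1867 N.

T = 1375 N, A_x = 492.6 N, A_y = 1867 N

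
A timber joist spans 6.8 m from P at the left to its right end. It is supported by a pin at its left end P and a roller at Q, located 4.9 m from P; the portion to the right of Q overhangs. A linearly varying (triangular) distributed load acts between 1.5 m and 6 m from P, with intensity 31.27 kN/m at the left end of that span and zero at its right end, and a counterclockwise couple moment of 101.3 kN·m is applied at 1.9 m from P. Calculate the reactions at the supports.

P_x = 0, P_y = 47.95 kN, Q_y = 22.40 kN

Resultant of the triangular load: ½ × 31.27 × 4.5 = 70.3575 kN, acting at 3 m from P (one-third of the span from the peak).
Taking moments about P: Q_y·4.9 − (½·31.27·4.5)·3 + 101.3 = 0 → Q_y = 109.7725/4.9 = 22.4026 ≈ 22.40 kN.
ΣF_y = 0: P_y + 22.4026 − ½·31.27·4.5 = 0 → P_y = 47.95 kN.
ΣF_x = 0: no horizontal applied forces, so P_x = 0.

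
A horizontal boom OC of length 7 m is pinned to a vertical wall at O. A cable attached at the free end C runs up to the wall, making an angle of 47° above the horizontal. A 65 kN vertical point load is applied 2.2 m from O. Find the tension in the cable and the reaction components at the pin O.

T = 27.93 kN, O_x = 19.05 kN, O_y = 44.57 kN

ΣM about O: T·sin47°·7 − 65·2.2 = 0 → T = 143/(7·0.731354) = 27.9325 ≈ 27.93 kN.
ΣF_x = 0: O_x − T·cos47° = 0 → O_x = 27.9325 × 0.681998 = 19.05 kN.
ΣF_y = 0: O_y + T·sin47° − 65 = 0 → O_y = 65 − 27.9325 × 0.731354 = 44.57 kN.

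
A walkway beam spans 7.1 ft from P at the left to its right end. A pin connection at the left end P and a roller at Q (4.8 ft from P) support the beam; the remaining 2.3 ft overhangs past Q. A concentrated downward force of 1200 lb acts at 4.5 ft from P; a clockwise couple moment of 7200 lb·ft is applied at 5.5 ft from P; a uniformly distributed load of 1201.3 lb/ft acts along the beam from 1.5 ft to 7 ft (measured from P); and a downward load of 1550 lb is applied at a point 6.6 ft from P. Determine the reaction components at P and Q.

P_x = 0, P_y = -1249 lb, Q_y = 10610 lb

Resultant of the distributed load: 1201.3 × 5.5 = 6607.15 lb at 4.25 ft from P.
ΣM about P: Q_y·4.8 − 1200·4.5 − 7200 − (1201.3·5.5)·4.25 − 1550·6.6 = 0 → Q_y = 50910.3875/4.8 = 10606.3 ≈ 10610 lb.
ΣF_y = 0: P_y + 10606.3 − 1200 − 1201.3·5.5 − 1550 = 0 → P_y = -1249 lb.
ΣF_x = 0: no horizontal applied forces, so P_x = 0.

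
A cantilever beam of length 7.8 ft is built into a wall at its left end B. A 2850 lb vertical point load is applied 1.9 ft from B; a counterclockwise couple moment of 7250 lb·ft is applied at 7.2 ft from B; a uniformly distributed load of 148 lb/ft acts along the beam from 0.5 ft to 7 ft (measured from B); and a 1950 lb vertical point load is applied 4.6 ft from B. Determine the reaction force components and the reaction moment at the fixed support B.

B_x = 0, B_y = 5762 lb, M_B = 10740 lb·ft

Resultant of the distributed load: 148 × 6.5 = 962 lb at 3.75 ft from B.
ΣF_x = 0: B_x = 0.
ΣF_y = 0: B_y − 2850 − 148·6.5 − 1950 = 0 → B_y = 5762 lb.
ΣM about B: M_B − 2850·1.9 + 7250 − (148·6.5)·3.75 − 1950·4.6 = 0 → M_B = 10740 lb·ft.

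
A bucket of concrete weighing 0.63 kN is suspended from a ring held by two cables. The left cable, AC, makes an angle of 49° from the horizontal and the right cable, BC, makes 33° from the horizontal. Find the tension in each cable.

ΣF_x = 0: −T_AC·cos49° + T_BC·cos33° = 0 → T_BC = 0.782261·T_AC.
ΣF_y = 0: T_AC·sin49° + T_BC·sin33° = 0.63.
Substitute: T_AC·(0.75471 + 0.782261·0.544639) = 0.63 → T_AC = 0.533555 ≈ 0.5336 kN.
Then T_BC = 0.782261 × 0.533555 = 0.4174 kN.

T_AC = 0.5336 kN, T_BC = 0.4174 kN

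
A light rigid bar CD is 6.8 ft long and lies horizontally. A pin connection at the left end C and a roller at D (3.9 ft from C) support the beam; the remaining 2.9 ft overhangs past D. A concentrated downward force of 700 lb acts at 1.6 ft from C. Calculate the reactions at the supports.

C_x = 0, C_y = 412.8 lb, D_y = 287.2 lb

Moments about C: D_y·3.9 − 700·1.6 = 0 → D_y = 1120/3.9 = 287.179 ≈ 287.2 lb.
ΣF_y = 0: C_y + 287.179 − 700 = 0 → C_y = 412.8 lb.
ΣF_x = 0: no horizontal applied forces, so C_x = 0.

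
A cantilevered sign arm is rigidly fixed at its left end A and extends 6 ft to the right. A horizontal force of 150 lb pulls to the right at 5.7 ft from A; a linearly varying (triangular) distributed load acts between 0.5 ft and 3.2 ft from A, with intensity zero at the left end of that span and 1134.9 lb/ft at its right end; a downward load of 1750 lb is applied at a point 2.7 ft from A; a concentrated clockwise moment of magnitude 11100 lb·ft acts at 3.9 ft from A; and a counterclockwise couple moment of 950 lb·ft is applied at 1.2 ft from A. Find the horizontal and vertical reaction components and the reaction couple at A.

A_x = -150.0 lb, A_y = 3282 lb, M_A = 18400 lb·ft

Resultant of the triangular load: ½ × 1134.9 × 2.7 = 1532.115 lb, acting at 2.3 ft from A (one-third of the span from the peak).
ΣF_x = 0: A_x + 150 = 0 → A_x = -150.0 lb.
ΣF_y = 0: A_y − ½·1134.9·2.7 − 1750 = 0 → A_y = 3282 lb.
ΣM about A: M_A − (½·1134.9·2.7)·2.3 − 1750·2.7 − 11100 + 950 = 0 → M_A = 18400 lb·ft.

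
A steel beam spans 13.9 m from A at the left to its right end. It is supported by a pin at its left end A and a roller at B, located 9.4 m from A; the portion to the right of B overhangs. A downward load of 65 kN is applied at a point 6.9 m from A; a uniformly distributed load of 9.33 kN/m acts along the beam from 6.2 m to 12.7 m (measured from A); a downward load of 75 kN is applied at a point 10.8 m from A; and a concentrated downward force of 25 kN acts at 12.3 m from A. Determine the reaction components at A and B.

Resultant of the distributed load: 9.33 × 6.5 = 60.645 kN at 9.45 m from A.
Taking moments about A: B_y·9.4 − 65·6.9 − (9.33·6.5)·9.45 − 75·10.8 − 25·12.3 = 0 → B_y = 2139.09525/9.4 = 227.563 ≈ 227.6 kN.
ΣF_y = 0: A_y + 227.563 − 65 − 9.33·6.5 − 75 − 25 = 0 → A_y = -1.918 kN.
ΣF_x = 0: no horizontal applied forces, so A_x = 0.

A_x = 0, A_y = -1.918 kN, B_y = 227.6 kN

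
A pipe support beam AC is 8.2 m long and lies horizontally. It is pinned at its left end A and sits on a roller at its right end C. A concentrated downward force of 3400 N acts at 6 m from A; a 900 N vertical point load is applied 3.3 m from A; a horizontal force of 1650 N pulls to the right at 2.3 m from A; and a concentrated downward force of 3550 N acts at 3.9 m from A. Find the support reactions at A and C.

ΣM about A: C_y·8.2 − 3400·6 − 900·3.3 − 3550·3.9 = 0 → C_y = 37215/8.2 = 4538.41 ≈ 4538 N.
ΣF_y = 0: A_y + 4538.41 − 3400 − 900 − 3550 = 0 → A_y = 3312 N.
ΣF_x = 0: A_x + 1650 = 0 → A_x = -1650 N.

A_x = -1650 N, A_y = 3312 N, C_y = 4538 N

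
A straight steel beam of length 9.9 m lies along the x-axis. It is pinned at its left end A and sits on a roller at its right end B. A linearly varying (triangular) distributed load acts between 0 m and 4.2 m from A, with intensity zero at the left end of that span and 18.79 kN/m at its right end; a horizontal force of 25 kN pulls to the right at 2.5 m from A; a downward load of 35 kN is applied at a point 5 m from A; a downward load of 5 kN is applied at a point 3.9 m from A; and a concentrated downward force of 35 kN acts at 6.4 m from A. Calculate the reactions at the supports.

A_x = -25.00 kN, A_y = 61.03 kN, B_y = 53.43 kN

Resultant of the triangular load: ½ × 18.79 × 4.2 = 39.459 kN, acting at 2.8 m from A (one-third of the span from the peak).
Moments about A: B_y·9.9 − (½·18.79·4.2)·2.8 − 35·5 − 5·3.9 − 35·6.4 = 0 → B_y = 528.9852/9.9 = 53.4328 ≈ 53.43 kN.
ΣF_y = 0: A_y + 53.4328 − ½·18.79·4.2 − 35 − 5 − 35 = 0 → A_y = 61.03 kN.
ΣF_x = 0: A_x + 25 = 0 → A_x = -25.00 kN.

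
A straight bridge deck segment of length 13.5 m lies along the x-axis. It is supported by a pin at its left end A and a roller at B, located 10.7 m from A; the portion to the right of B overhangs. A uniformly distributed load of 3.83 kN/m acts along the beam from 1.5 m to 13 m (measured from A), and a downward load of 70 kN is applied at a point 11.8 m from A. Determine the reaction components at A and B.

Resultant of the distributed load: 3.83 × 11.5 = 44.045 kN at 7.25 m from A.
Taking moments about A: B_y·10.7 − (3.83·11.5)·7.25 − 70·11.8 = 0 → B_y = 1145.32625/10.7 = 107.04 ≈ 107.0 kN.
ΣF_y = 0: A_y + 107.04 − 3.83·11.5 − 70 = 0 → A_y = 7.005 kN.
ΣF_x = 0: no horizontal applied forces, so A_x = 0.

A_x = 0, A_y = 7.005 kN, B_y = 107.0 kN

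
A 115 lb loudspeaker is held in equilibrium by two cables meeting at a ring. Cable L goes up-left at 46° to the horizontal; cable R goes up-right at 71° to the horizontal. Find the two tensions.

ΣF_x = 0: −T_L·cos46° + T_R·cos71° = 0 → T_R = 2.13368·T_L.
ΣF_y = 0: T_L·sin46° + T_R·sin71° = 115.
Substitute: T_L·(0.71934 + 2.13368·0.945519) = 115 → T_L = 42.0203 ≈ 42.02 lb.
Then T_R = 2.13368 × 42.0203 = 89.66 lb.

T_L = 42.02 lb, T_R = 89.66 lb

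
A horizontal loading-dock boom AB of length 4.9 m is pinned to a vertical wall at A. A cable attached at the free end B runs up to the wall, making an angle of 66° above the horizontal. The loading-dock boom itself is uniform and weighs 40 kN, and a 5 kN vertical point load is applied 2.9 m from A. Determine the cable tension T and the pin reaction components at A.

ΣM about A: T·sin66°·4.9 − 40·2.45 − 5·2.9 = 0 → T = 112.5/(4.9·0.913545) = 25.132 ≈ 25.13 kN.
ΣF_x = 0: A_x − T·cos66° = 0 → A_x = 25.132 × 0.406737 = 10.22 kN.
ΣF_y = 0: A_y + T·sin66° − 40 − 5 = 0 → A_y = 45 − 25.132 × 0.913545 = 22.04 kN.

T = 25.13 kN, A_x = 10.22 kN, A_y = 22.04 kN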